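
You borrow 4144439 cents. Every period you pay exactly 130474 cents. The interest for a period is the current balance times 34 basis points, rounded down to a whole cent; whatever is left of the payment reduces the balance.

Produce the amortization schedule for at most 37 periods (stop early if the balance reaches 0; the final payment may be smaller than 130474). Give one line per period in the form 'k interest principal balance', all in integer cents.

1 14091 116383 4028056
2 13695 116779 3911277
3 13298 117176 3794101
4 12899 117575 3676526
5 12500 117974 3558552
6 12099 118375 3440177
7 11696 118778 3321399
8 11292 119182 3202217
9 10887 119587 3082630
10 10480 119994 2962636
11 10072 120402 2842234
12 9663 120811 2721423
13 9252 121222 2600201
14 8840 121634 2478567
15 8427 122047 2356520
16 8012 122462 2234058
17 7595 122879 2111179
18 7178 123296 1987883
19 6758 123716 1864167
20 6338 124136 1740031
21 5916 124558 1615473
22 5492 124982 1490491
23 5067 125407 1365084
24 4641 125833 1239251
25 4213 126261 1112990
26 3784 126690 986300
27 3353 127121 859179
28 2921 127553 731626
29 2487 127987 603639
30 2052 128422 475217
31 1615 128859 346358
32 1177 129297 217061
33 738 129736 87325
34 296 87325 0

1. interest=⌊4144439·34/10000⌋=14091; principal=130474-14091=116383; balance=4144439-116383=4028056
2. interest=⌊4028056·34/10000⌋=13695; principal=130474-13695=116779; balance=4028056-116779=3911277
3. interest=⌊3911277·34/10000⌋=13298; principal=130474-13298=117176; balance=3911277-117176=3794101
4. interest=⌊3794101·34/10000⌋=12899; principal=130474-12899=117575; balance=3794101-117575=3676526
5. interest=⌊3676526·34/10000⌋=12500; principal=130474-12500=117974; balance=3676526-117974=3558552
6. interest=⌊3558552·34/10000⌋=12099; principal=130474-12099=118375; balance=3558552-118375=3440177
7. interest=⌊3440177·34/10000⌋=11696; principal=130474-11696=118778; balance=3440177-118778=3321399
8. interest=⌊3321399·34/10000⌋=11292; principal=130474-11292=119182; balance=3321399-119182=3202217
9. interest=⌊3202217·34/10000⌋=10887; principal=130474-10887=119587; balance=3202217-119587=3082630
10. interest=⌊3082630·34/10000⌋=10480; principal=130474-10480=119994; balance=3082630-119994=2962636
11. interest=⌊2962636·34/10000⌋=10072; principal=130474-10072=120402; balance=2962636-120402=2842234
12. interest=⌊2842234·34/10000⌋=9663; principal=130474-9663=120811; balance=2842234-120811=2721423
13. interest=⌊2721423·34/10000⌋=9252; principal=130474-9252=121222; balance=2721423-121222=2600201
14. interest=⌊2600201·34/10000⌋=8840; principal=130474-8840=121634; balance=2600201-121634=2478567
15. interest=⌊2478567·34/10000⌋=8427; principal=130474-8427=122047; balance=2478567-122047=2356520
16. interest=⌊2356520·34/10000⌋=8012; principal=130474-8012=122462; balance=2356520-122462=2234058
17. interest=⌊2234058·34/10000⌋=7595; principal=130474-7595=122879; balance=2234058-122879=2111179
18. interest=⌊2111179·34/10000⌋=7178; principal=130474-7178=123296; balance=2111179-123296=1987883
19. interest=⌊1987883·34/10000⌋=6758; principal=130474-6758=123716; balance=1987883-123716=1864167
20. interest=⌊1864167·34/10000⌋=6338; principal=130474-6338=124136; balance=1864167-124136=1740031
21. interest=⌊1740031·34/10000⌋=5916; principal=130474-5916=124558; balance=1740031-124558=1615473
22. interest=⌊1615473·34/10000⌋=5492; principal=130474-5492=124982; balance=1615473-124982=1490491
23. interest=⌊1490491·34/10000⌋=5067; principal=130474-5067=125407; balance=1490491-125407=1365084
24. interest=⌊1365084·34/10000⌋=4641; principal=130474-4641=125833; balance=1365084-125833=1239251
25. interest=⌊1239251·34/10000⌋=4213; principal=130474-4213=126261; balance=1239251-126261=1112990
26. interest=⌊1112990·34/10000⌋=3784; principal=130474-3784=126690; balance=1112990-126690=986300
27. interest=⌊986300·34/10000⌋=3353; principal=130474-3353=127121; balance=986300-127121=859179
28. interest=⌊859179·34/10000⌋=2921; principal=130474-2921=127553; balance=859179-127553=731626
29. interest=⌊731626·34/10000⌋=2487; principal=130474-2487=127987; balance=731626-127987=603639
30. interest=⌊603639·34/10000⌋=2052; principal=130474-2052=128422; balance=603639-128422=475217
31. interest=⌊475217·34/10000⌋=1615; principal=130474-1615=128859; balance=475217-128859=346358
32. interest=⌊346358·34/10000⌋=1177; principal=130474-1177=129297; balance=346358-129297=217061
33. interest=⌊217061·34/10000⌋=738; principal=130474-738=129736; balance=217061-129736=87325
34. interest=⌊87325·34/10000⌋=296; principal=min(130474-296,87325)=87325; balance=87325-87325=0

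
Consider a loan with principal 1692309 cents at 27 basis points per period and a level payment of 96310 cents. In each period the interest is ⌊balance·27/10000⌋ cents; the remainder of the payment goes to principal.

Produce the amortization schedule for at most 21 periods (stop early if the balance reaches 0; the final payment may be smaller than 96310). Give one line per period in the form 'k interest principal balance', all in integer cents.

1 4569 91741 1600568
2 4321 91989 1508579
3 4073 92237 1416342
4 3824 92486 1323856
5 3574 92736 1231120
6 3324 92986 1138134
7 3072 93238 1044896
8 2821 93489 951407
9 2568 93742 857665
10 2315 93995 763670
11 2061 94249 669421
12 1807 94503 574918
13 1552 94758 480160
14 1296 95014 385146
15 1039 95271 289875
16 782 95528 194347
17 524 95786 98561
18 266 96044 2517
19 6 2517 0

1. interest=⌊1692309·27/10000⌋=4569; principal=96310-4569=91741; balance=1692309-91741=1600568
2. interest=⌊1600568·27/10000⌋=4321; principal=96310-4321=91989; balance=1600568-91989=1508579
3. interest=⌊1508579·27/10000⌋=4073; principal=96310-4073=92237; balance=1508579-92237=1416342
4. interest=⌊1416342·27/10000⌋=3824; principal=96310-3824=92486; balance=1416342-92486=1323856
5. interest=⌊1323856·27/10000⌋=3574; principal=96310-3574=92736; balance=1323856-92736=1231120
6. interest=⌊1231120·27/10000⌋=3324; principal=96310-3324=92986; balance=1231120-92986=1138134
7. interest=⌊1138134·27/10000⌋=3072; principal=96310-3072=93238; balance=1138134-93238=1044896
8. interest=⌊1044896·27/10000⌋=2821; principal=96310-2821=93489; balance=1044896-93489=951407
9. interest=⌊951407·27/10000⌋=2568; principal=96310-2568=93742; balance=951407-93742=857665
10. interest=⌊857665·27/10000⌋=2315; principal=96310-2315=93995; balance=857665-93995=763670
11. interest=⌊763670·27/10000⌋=2061; principal=96310-2061=94249; balance=763670-94249=669421
12. interest=⌊669421·27/10000⌋=1807; principal=96310-1807=94503; balance=669421-94503=574918
13. interest=⌊574918·27/10000⌋=1552; principal=96310-1552=94758; balance=574918-94758=480160
14. interest=⌊480160·27/10000⌋=1296; principal=96310-1296=95014; balance=480160-95014=385146
15. interest=⌊385146·27/10000⌋=1039; principal=96310-1039=95271; balance=385146-95271=289875
16. interest=⌊289875·27/10000⌋=782; principal=96310-782=95528; balance=289875-95528=194347
17. interest=⌊194347·27/10000⌋=524; principal=96310-524=95786; balance=194347-95786=98561
18. interest=⌊98561·27/10000⌋=266; principal=96310-266=96044; balance=98561-96044=2517
19. interest=⌊2517·27/10000⌋=6; principal=min(96310-6,2517)=2517; balance=2517-2517=0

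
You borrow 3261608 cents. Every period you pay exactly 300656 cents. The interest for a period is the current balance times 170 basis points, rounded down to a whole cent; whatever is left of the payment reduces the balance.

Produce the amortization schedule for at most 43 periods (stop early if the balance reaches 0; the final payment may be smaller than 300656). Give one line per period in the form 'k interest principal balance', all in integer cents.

1 55447 245209 3016399
2 51278 249378 2767021
3 47039 253617 2513404
4 42727 257929 2255475
5 38343 262313 1993162
6 33883 266773 1726389
7 29348 271308 1455081
8 24736 275920 1179161
9 20045 280611 898550
10 15275 285381 613169
11 10423 290233 322936
12 5489 295167 27769
13 472 27769 0

1. interest=⌊3261608·170/10000⌋=55447; principal=300656-55447=245209; balance=3261608-245209=3016399
2. interest=⌊3016399·170/10000⌋=51278; principal=300656-51278=249378; balance=3016399-249378=2767021
3. interest=⌊2767021·170/10000⌋=47039; principal=300656-47039=253617; balance=2767021-253617=2513404
4. interest=⌊2513404·170/10000⌋=42727; principal=300656-42727=257929; balance=2513404-257929=2255475
5. interest=⌊2255475·170/10000⌋=38343; principal=300656-38343=262313; balance=2255475-262313=1993162
6. interest=⌊1993162·170/10000⌋=33883; principal=300656-33883=266773; balance=1993162-266773=1726389
7. interest=⌊1726389·170/10000⌋=29348; principal=300656-29348=271308; balance=1726389-271308=1455081
8. interest=⌊1455081·170/10000⌋=24736; principal=300656-24736=275920; balance=1455081-275920=1179161
9. interest=⌊1179161·170/10000⌋=20045; principal=300656-20045=280611; balance=1179161-280611=898550
10. interest=⌊898550·170/10000⌋=15275; principal=300656-15275=285381; balance=898550-285381=613169
11. interest=⌊613169·170/10000⌋=10423; principal=300656-10423=290233; balance=613169-290233=322936
12. interest=⌊322936·170/10000⌋=5489; principal=300656-5489=295167; balance=322936-295167=27769
13. interest=⌊27769·170/10000⌋=472; principal=min(300656-472,27769)=27769; balance=27769-27769=0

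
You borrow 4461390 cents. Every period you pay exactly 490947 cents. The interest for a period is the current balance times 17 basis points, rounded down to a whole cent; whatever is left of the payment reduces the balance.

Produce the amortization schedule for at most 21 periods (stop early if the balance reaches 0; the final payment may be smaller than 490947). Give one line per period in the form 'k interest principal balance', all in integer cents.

1. interest=⌊4461390·17/10000⌋=7584; principal=490947-7584=483363; balance=4461390-483363=3978027
2. interest=⌊3978027·17/10000⌋=6762; principal=490947-6762=484185; balance=3978027-484185=3493842
3. interest=⌊3493842·17/10000⌋=5939; principal=490947-5939=485008; balance=3493842-485008=3008834
4. interest=⌊3008834·17/10000⌋=5115; principal=490947-5115=485832; balance=3008834-485832=2523002
5. interest=⌊2523002·17/10000⌋=4289; principal=490947-4289=486658; balance=2523002-486658=2036344
6. interest=⌊2036344·17/10000⌋=3461; principal=490947-3461=487486; balance=2036344-487486=1548858
7. interest=⌊1548858·17/10000⌋=2633; principal=490947-2633=488314; balance=1548858-488314=1060544
8. interest=⌊1060544·17/10000⌋=1802; principal=490947-1802=489145; balance=1060544-489145=571399
9. interest=⌊571399·17/10000⌋=971; principal=490947-971=489976; balance=571399-489976=81423
10. interest=⌊81423·17/10000⌋=138; principal=min(490947-138,81423)=81423; balance=81423-81423=0

1 7584 483363 3978027
2 6762 484185 3493842
3 5939 485008 3008834
4 5115 485832 2523002
5 4289 486658 2036344
6 3461 487486 1548858
7 2633 488314 1060544
8 1802 489145 571399
9 971 489976 81423
10 138 81423 0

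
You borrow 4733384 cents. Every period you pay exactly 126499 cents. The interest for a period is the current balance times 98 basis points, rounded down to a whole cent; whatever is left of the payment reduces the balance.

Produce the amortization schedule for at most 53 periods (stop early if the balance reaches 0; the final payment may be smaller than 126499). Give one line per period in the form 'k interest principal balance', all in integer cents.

1 46387 80112 4653272
2 45602 80897 4572375
3 44809 81690 4490685
4 44008 82491 4408194
5 43200 83299 4324895
6 42383 84116 4240779
7 41559 84940 4155839
8 40727 85772 4070067
9 39886 86613 3983454
10 39037 87462 3895992
11 38180 88319 3807673
12 37315 89184 3718489
13 36441 90058 3628431
14 35558 90941 3537490
15 34667 91832 3445658
16 33767 92732 3352926
17 32858 93641 3259285
18 31940 94559 3164726
19 31014 95485 3069241
20 30078 96421 2972820
21 29133 97366 2875454
22 28179 98320 2777134
23 27215 99284 2677850
24 26242 100257 2577593
25 25260 101239 2476354
26 24268 102231 2374123
27 23266 103233 2270890
28 22254 104245 2166645
29 21233 105266 2061379
30 20201 106298 1955081
31 19159 107340 1847741
32 18107 108392 1739349
33 17045 109454 1629895
34 15972 110527 1519368
35 14889 111610 1407758
36 13796 112703 1295055
37 12691 113808 1181247
38 11576 114923 1066324
39 10449 116050 950274
40 9312 117187 833087
41 8164 118335 714752
42 7004 119495 595257
43 5833 120666 474591
44 4650 121849 352742
45 3456 123043 229699
46 2251 124248 105451
47 1033 105451 0

1. interest=⌊4733384·98/10000⌋=46387; principal=126499-46387=80112; balance=4733384-80112=4653272
2. interest=⌊4653272·98/10000⌋=45602; principal=126499-45602=80897; balance=4653272-80897=4572375
3. interest=⌊4572375·98/10000⌋=44809; principal=126499-44809=81690; balance=4572375-81690=4490685
4. interest=⌊4490685·98/10000⌋=44008; principal=126499-44008=82491; balance=4490685-82491=4408194
5. interest=⌊4408194·98/10000⌋=43200; principal=126499-43200=83299; balance=4408194-83299=4324895
6. interest=⌊4324895·98/10000⌋=42383; principal=126499-42383=84116; balance=4324895-84116=4240779
7. interest=⌊4240779·98/10000⌋=41559; principal=126499-41559=84940; balance=4240779-84940=4155839
8. interest=⌊4155839·98/10000⌋=40727; principal=126499-40727=85772; balance=4155839-85772=4070067
9. interest=⌊4070067·98/10000⌋=39886; principal=126499-39886=86613; balance=4070067-86613=3983454
10. interest=⌊3983454·98/10000⌋=39037; principal=126499-39037=87462; balance=3983454-87462=3895992
11. interest=⌊3895992·98/10000⌋=38180; principal=126499-38180=88319; balance=3895992-88319=3807673
12. interest=⌊3807673·98/10000⌋=37315; principal=126499-37315=89184; balance=3807673-89184=3718489
13. interest=⌊3718489·98/10000⌋=36441; principal=126499-36441=90058; balance=3718489-90058=3628431
14. interest=⌊3628431·98/10000⌋=35558; principal=126499-35558=90941; balance=3628431-90941=3537490
15. interest=⌊3537490·98/10000⌋=34667; principal=126499-34667=91832; balance=3537490-91832=3445658
16. interest=⌊3445658·98/10000⌋=33767; principal=126499-33767=92732; balance=3445658-92732=3352926
17. interest=⌊3352926·98/10000⌋=32858; principal=126499-32858=93641; balance=3352926-93641=3259285
18. interest=⌊3259285·98/10000⌋=31940; principal=126499-31940=94559; balance=3259285-94559=3164726
19. interest=⌊3164726·98/10000⌋=31014; principal=126499-31014=95485; balance=3164726-95485=3069241
20. interest=⌊3069241·98/10000⌋=30078; principal=126499-30078=96421; balance=3069241-96421=2972820
21. interest=⌊2972820·98/10000⌋=29133; principal=126499-29133=97366; balance=2972820-97366=2875454
22. interest=⌊2875454·98/10000⌋=28179; principal=126499-28179=98320; balance=2875454-98320=2777134
23. interest=⌊2777134·98/10000⌋=27215; principal=126499-27215=99284; balance=2777134-99284=2677850
24. interest=⌊2677850·98/10000⌋=26242; principal=126499-26242=100257; balance=2677850-100257=2577593
25. interest=⌊2577593·98/10000⌋=25260; principal=126499-25260=101239; balance=2577593-101239=2476354
26. interest=⌊2476354·98/10000⌋=24268; principal=126499-24268=102231; balance=2476354-102231=2374123
27. interest=⌊2374123·98/10000⌋=23266; principal=126499-23266=103233; balance=2374123-103233=2270890
28. interest=⌊2270890·98/10000⌋=22254; principal=126499-22254=104245; balance=2270890-104245=2166645
29. interest=⌊2166645·98/10000⌋=21233; principal=126499-21233=105266; balance=2166645-105266=2061379
30. interest=⌊2061379·98/10000⌋=20201; principal=126499-20201=106298; balance=2061379-106298=1955081
31. interest=⌊1955081·98/10000⌋=19159; principal=126499-19159=107340; balance=1955081-107340=1847741
32. interest=⌊1847741·98/10000⌋=18107; principal=126499-18107=108392; balance=1847741-108392=1739349
33. interest=⌊1739349·98/10000⌋=17045; principal=126499-17045=109454; balance=1739349-109454=1629895
34. interest=⌊1629895·98/10000⌋=15972; principal=126499-15972=110527; balance=1629895-110527=1519368
35. interest=⌊1519368·98/10000⌋=14889; principal=126499-14889=111610; balance=1519368-111610=1407758
36. interest=⌊1407758·98/10000⌋=13796; principal=126499-13796=112703; balance=1407758-112703=1295055
37. interest=⌊1295055·98/10000⌋=12691; principal=126499-12691=113808; balance=1295055-113808=1181247
38. interest=⌊1181247·98/10000⌋=11576; principal=126499-11576=114923; balance=1181247-114923=1066324
39. interest=⌊1066324·98/10000⌋=10449; principal=126499-10449=116050; balance=1066324-116050=950274
40. interest=⌊950274·98/10000⌋=9312; principal=126499-9312=117187; balance=950274-117187=833087
41. interest=⌊833087·98/10000⌋=8164; principal=126499-8164=118335; balance=833087-118335=714752
42. interest=⌊714752·98/10000⌋=7004; principal=126499-7004=119495; balance=714752-119495=595257
43. interest=⌊595257·98/10000⌋=5833; principal=126499-5833=120666; balance=595257-120666=474591
44. interest=⌊474591·98/10000⌋=4650; principal=126499-4650=121849; balance=474591-121849=352742
45. interest=⌊352742·98/10000⌋=3456; principal=126499-3456=123043; balance=352742-123043=229699
46. interest=⌊229699·98/10000⌋=2251; principal=126499-2251=124248; balance=229699-124248=105451
47. interest=⌊105451·98/10000⌋=1033; principal=min(126499-1033,105451)=105451; balance=105451-105451=0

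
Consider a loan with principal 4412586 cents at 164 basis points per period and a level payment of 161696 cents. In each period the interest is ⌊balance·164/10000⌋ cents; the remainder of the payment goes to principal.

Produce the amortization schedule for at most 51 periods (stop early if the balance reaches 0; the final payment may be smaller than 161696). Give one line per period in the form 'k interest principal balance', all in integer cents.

1. interest=⌊4412586·164/10000⌋=72366; principal=161696-72366=89330; balance=4412586-89330=4323256
2. interest=⌊4323256·164/10000⌋=70901; principal=161696-70901=90795; balance=4323256-90795=4232461
3. interest=⌊4232461·164/10000⌋=69412; principal=161696-69412=92284; balance=4232461-92284=4140177
4. interest=⌊4140177·164/10000⌋=67898; principal=161696-67898=93798; balance=4140177-93798=4046379
5. interest=⌊4046379·164/10000⌋=66360; principal=161696-66360=95336; balance=4046379-95336=3951043
6. interest=⌊3951043·164/10000⌋=64797; principal=161696-64797=96899; balance=3951043-96899=3854144
7. interest=⌊3854144·164/10000⌋=63207; principal=161696-63207=98489; balance=3854144-98489=3755655
8. interest=⌊3755655·164/10000⌋=61592; principal=161696-61592=100104; balance=3755655-100104=3655551
9. interest=⌊3655551·164/10000⌋=59951; principal=161696-59951=101745; balance=3655551-101745=3553806
10. interest=⌊3553806·164/10000⌋=58282; principal=161696-58282=103414; balance=3553806-103414=3450392
11. interest=⌊3450392·164/10000⌋=56586; principal=161696-56586=105110; balance=3450392-105110=3345282
12. interest=⌊3345282·164/10000⌋=54862; principal=161696-54862=106834; balance=3345282-106834=3238448
13. interest=⌊3238448·164/10000⌋=53110; principal=161696-53110=108586; balance=3238448-108586=3129862
14. interest=⌊3129862·164/10000⌋=51329; principal=161696-51329=110367; balance=3129862-110367=3019495
15. interest=⌊3019495·164/10000⌋=49519; principal=161696-49519=112177; balance=3019495-112177=2907318
16. interest=⌊2907318·164/10000⌋=47680; principal=161696-47680=114016; balance=2907318-114016=2793302
17. interest=⌊2793302·164/10000⌋=45810; principal=161696-45810=115886; balance=2793302-115886=2677416
18. interest=⌊2677416·164/10000⌋=43909; principal=161696-43909=117787; balance=2677416-117787=2559629
19. interest=⌊2559629·164/10000⌋=41977; principal=161696-41977=119719; balance=2559629-119719=2439910
20. interest=⌊2439910·164/10000⌋=40014; principal=161696-40014=121682; balance=2439910-121682=2318228
21. interest=⌊2318228·164/10000⌋=38018; principal=161696-38018=123678; balance=2318228-123678=2194550
22. interest=⌊2194550·164/10000⌋=35990; principal=161696-35990=125706; balance=2194550-125706=2068844
23. interest=⌊2068844·164/10000⌋=33929; principal=161696-33929=127767; balance=2068844-127767=1941077
24. interest=⌊1941077·164/10000⌋=31833; principal=161696-31833=129863; balance=1941077-129863=1811214
25. interest=⌊1811214·164/10000⌋=29703; principal=161696-29703=131993; balance=1811214-131993=1679221
26. interest=⌊1679221·164/10000⌋=27539; principal=161696-27539=134157; balance=1679221-134157=1545064
27. interest=⌊1545064·164/10000⌋=25339; principal=161696-25339=136357; balance=1545064-136357=1408707
28. interest=⌊1408707·164/10000⌋=23102; principal=161696-23102=138594; balance=1408707-138594=1270113
29. interest=⌊1270113·164/10000⌋=20829; principal=161696-20829=140867; balance=1270113-140867=1129246
30. interest=⌊1129246·164/10000⌋=18519; principal=161696-18519=143177; balance=1129246-143177=986069
31. interest=⌊986069·164/10000⌋=16171; principal=161696-16171=145525; balance=986069-145525=840544
32. interest=⌊840544·164/10000⌋=13784; principal=161696-13784=147912; balance=840544-147912=692632
33. interest=⌊692632·164/10000⌋=11359; principal=161696-11359=150337; balance=692632-150337=542295
34. interest=⌊542295·164/10000⌋=8893; principal=161696-8893=152803; balance=542295-152803=389492
35. interest=⌊389492·164/10000⌋=6387; principal=161696-6387=155309; balance=389492-155309=234183
36. interest=⌊234183·164/10000⌋=3840; principal=161696-3840=157856; balance=234183-157856=76327
37. interest=⌊76327·164/10000⌋=1251; principal=min(161696-1251,76327)=76327; balance=76327-76327=0

1 72366 89330 4323256
2 70901 90795 4232461
3 69412 92284 4140177
4 67898 93798 4046379
5 66360 95336 3951043
6 64797 96899 3854144
7 63207 98489 3755655
8 61592 100104 3655551
9 59951 101745 3553806
10 58282 103414 3450392
11 56586 105110 3345282
12 54862 106834 3238448
13 53110 108586 3129862
14 51329 110367 3019495
15 49519 112177 2907318
16 47680 114016 2793302
17 45810 115886 2677416
18 43909 117787 2559629
19 41977 119719 2439910
20 40014 121682 2318228
21 38018 123678 2194550
22 35990 125706 2068844
23 33929 127767 1941077
24 31833 129863 1811214
25 29703 131993 1679221
26 27539 134157 1545064
27 25339 136357 1408707
28 23102 138594 1270113
29 20829 140867 1129246
30 18519 143177 986069
31 16171 145525 840544
32 13784 147912 692632
33 11359 150337 542295
34 8893 152803 389492
35 6387 155309 234183
36 3840 157856 76327
37 1251 76327 0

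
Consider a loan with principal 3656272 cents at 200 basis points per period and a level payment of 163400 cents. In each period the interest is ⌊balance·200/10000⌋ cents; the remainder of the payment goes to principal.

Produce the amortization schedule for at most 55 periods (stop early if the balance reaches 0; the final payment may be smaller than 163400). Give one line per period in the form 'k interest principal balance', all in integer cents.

1. interest=⌊3656272·200/10000⌋=73125; principal=163400-73125=90275; balance=3656272-90275=3565997
2. interest=⌊3565997·200/10000⌋=71319; principal=163400-71319=92081; balance=3565997-92081=3473916
3. interest=⌊3473916·200/10000⌋=69478; principal=163400-69478=93922; balance=3473916-93922=3379994
4. interest=⌊3379994·200/10000⌋=67599; principal=163400-67599=95801; balance=3379994-95801=3284193
5. interest=⌊3284193·200/10000⌋=65683; principal=163400-65683=97717; balance=3284193-97717=3186476
6. interest=⌊3186476·200/10000⌋=63729; principal=163400-63729=99671; balance=3186476-99671=3086805
7. interest=⌊3086805·200/10000⌋=61736; principal=163400-61736=101664; balance=3086805-101664=2985141
8. interest=⌊2985141·200/10000⌋=59702; principal=163400-59702=103698; balance=2985141-103698=2881443
9. interest=⌊2881443·200/10000⌋=57628; principal=163400-57628=105772; balance=2881443-105772=2775671
10. interest=⌊2775671·200/10000⌋=55513; principal=163400-55513=107887; balance=2775671-107887=2667784
11. interest=⌊2667784·200/10000⌋=53355; principal=163400-53355=110045; balance=2667784-110045=2557739
12. interest=⌊2557739·200/10000⌋=51154; principal=163400-51154=112246; balance=2557739-112246=2445493
13. interest=⌊2445493·200/10000⌋=48909; principal=163400-48909=114491; balance=2445493-114491=2331002
14. interest=⌊2331002·200/10000⌋=46620; principal=163400-46620=116780; balance=2331002-116780=2214222
15. interest=⌊2214222·200/10000⌋=44284; principal=163400-44284=119116; balance=2214222-119116=2095106
16. interest=⌊2095106·200/10000⌋=41902; principal=163400-41902=121498; balance=2095106-121498=1973608
17. interest=⌊1973608·200/10000⌋=39472; principal=163400-39472=123928; balance=1973608-123928=1849680
18. interest=⌊1849680·200/10000⌋=36993; principal=163400-36993=126407; balance=1849680-126407=1723273
19. interest=⌊1723273·200/10000⌋=34465; principal=163400-34465=128935; balance=1723273-128935=1594338
20. interest=⌊1594338·200/10000⌋=31886; principal=163400-31886=131514; balance=1594338-131514=1462824
21. interest=⌊1462824·200/10000⌋=29256; principal=163400-29256=134144; balance=1462824-134144=1328680
22. interest=⌊1328680·200/10000⌋=26573; principal=163400-26573=136827; balance=1328680-136827=1191853
23. interest=⌊1191853·200/10000⌋=23837; principal=163400-23837=139563; balance=1191853-139563=1052290
24. interest=⌊1052290·200/10000⌋=21045; principal=163400-21045=142355; balance=1052290-142355=909935
25. interest=⌊909935·200/10000⌋=18198; principal=163400-18198=145202; balance=909935-145202=764733
26. interest=⌊764733·200/10000⌋=15294; principal=163400-15294=148106; balance=764733-148106=616627
27. interest=⌊616627·200/10000⌋=12332; principal=163400-12332=151068; balance=616627-151068=465559
28. interest=⌊465559·200/10000⌋=9311; principal=163400-9311=154089; balance=465559-154089=311470
29. interest=⌊311470·200/10000⌋=6229; principal=163400-6229=157171; balance=311470-157171=154299
30. interest=⌊154299·200/10000⌋=3085; principal=min(163400-3085,154299)=154299; balance=154299-154299=0

1 73125 90275 3565997
2 71319 92081 3473916
3 69478 93922 3379994
4 67599 95801 3284193
5 65683 97717 3186476
6 63729 99671 3086805
7 61736 101664 2985141
8 59702 103698 2881443
9 57628 105772 2775671
10 55513 107887 2667784
11 53355 110045 2557739
12 51154 112246 2445493
13 48909 114491 2331002
14 46620 116780 2214222
15 44284 119116 2095106
16 41902 121498 1973608
17 39472 123928 1849680
18 36993 126407 1723273
19 34465 128935 1594338
20 31886 131514 1462824
21 29256 134144 1328680
22 26573 136827 1191853
23 23837 139563 1052290
24 21045 142355 909935
25 18198 145202 764733
26 15294 148106 616627
27 12332 151068 465559
28 9311 154089 311470
29 6229 157171 154299
30 3085 154299 0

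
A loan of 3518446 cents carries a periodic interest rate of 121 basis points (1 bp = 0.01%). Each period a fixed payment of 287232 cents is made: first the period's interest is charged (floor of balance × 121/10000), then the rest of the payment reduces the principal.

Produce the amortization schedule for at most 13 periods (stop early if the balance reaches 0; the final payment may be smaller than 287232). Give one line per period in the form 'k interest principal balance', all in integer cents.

1 42573 244659 3273787
2 39612 247620 3026167
3 36616 250616 2775551
4 33584 253648 2521903
5 30515 256717 2265186
6 27408 259824 2005362
7 24264 262968 1742394
8 21082 266150 1476244
9 17862 269370 1206874
10 14603 272629 934245
11 11304 275928 658317
12 7965 279267 379050
13 4586 282646 96404

1. interest=⌊3518446·121/10000⌋=42573; principal=287232-42573=244659; balance=3518446-244659=3273787
2. interest=⌊3273787·121/10000⌋=39612; principal=287232-39612=247620; balance=3273787-247620=3026167
3. interest=⌊3026167·121/10000⌋=36616; principal=287232-36616=250616; balance=3026167-250616=2775551
4. interest=⌊2775551·121/10000⌋=33584; principal=287232-33584=253648; balance=2775551-253648=2521903
5. interest=⌊2521903·121/10000⌋=30515; principal=287232-30515=256717; balance=2521903-256717=2265186
6. interest=⌊2265186·121/10000⌋=27408; principal=287232-27408=259824; balance=2265186-259824=2005362
7. interest=⌊2005362·121/10000⌋=24264; principal=287232-24264=262968; balance=2005362-262968=1742394
8. interest=⌊1742394·121/10000⌋=21082; principal=287232-21082=266150; balance=1742394-266150=1476244
9. interest=⌊1476244·121/10000⌋=17862; principal=287232-17862=269370; balance=1476244-269370=1206874
10. interest=⌊1206874·121/10000⌋=14603; principal=287232-14603=272629; balance=1206874-272629=934245
11. interest=⌊934245·121/10000⌋=11304; principal=287232-11304=275928; balance=934245-275928=658317
12. interest=⌊658317·121/10000⌋=7965; principal=287232-7965=279267; balance=658317-279267=379050
13. interest=⌊379050·121/10000⌋=4586; principal=287232-4586=282646; balance=379050-282646=96404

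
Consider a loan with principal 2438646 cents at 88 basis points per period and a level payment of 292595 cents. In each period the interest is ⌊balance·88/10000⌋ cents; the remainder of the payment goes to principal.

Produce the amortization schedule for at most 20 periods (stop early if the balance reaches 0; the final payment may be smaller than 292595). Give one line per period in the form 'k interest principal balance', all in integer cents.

1. interest=⌊2438646·88/10000⌋=21460; principal=292595-21460=271135; balance=2438646-271135=2167511
2. interest=⌊2167511·88/10000⌋=19074; principal=292595-19074=273521; balance=2167511-273521=1893990
3. interest=⌊1893990·88/10000⌋=16667; principal=292595-16667=275928; balance=1893990-275928=1618062
4. interest=⌊1618062·88/10000⌋=14238; principal=292595-14238=278357; balance=1618062-278357=1339705
5. interest=⌊1339705·88/10000⌋=11789; principal=292595-11789=280806; balance=1339705-280806=1058899
6. interest=⌊1058899·88/10000⌋=9318; principal=292595-9318=283277; balance=1058899-283277=775622
7. interest=⌊775622·88/10000⌋=6825; principal=292595-6825=285770; balance=775622-285770=489852
8. interest=⌊489852·88/10000⌋=4310; principal=292595-4310=288285; balance=489852-288285=201567
9. interest=⌊201567·88/10000⌋=1773; principal=min(292595-1773,201567)=201567; balance=201567-201567=0

1 21460 271135 2167511
2 19074 273521 1893990
3 16667 275928 1618062
4 14238 278357 1339705
5 11789 280806 1058899
6 9318 283277 775622
7 6825 285770 489852
8 4310 288285 201567
9 1773 201567 0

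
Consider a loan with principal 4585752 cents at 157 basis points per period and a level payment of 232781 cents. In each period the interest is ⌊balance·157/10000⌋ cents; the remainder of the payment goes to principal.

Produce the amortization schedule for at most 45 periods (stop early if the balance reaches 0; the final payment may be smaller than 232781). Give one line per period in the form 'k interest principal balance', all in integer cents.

1. interest=⌊4585752·157/10000⌋=71996; principal=232781-71996=160785; balance=4585752-160785=4424967
2. interest=⌊4424967·157/10000⌋=69471; principal=232781-69471=163310; balance=4424967-163310=4261657
3. interest=⌊4261657·157/10000⌋=66908; principal=232781-66908=165873; balance=4261657-165873=4095784
4. interest=⌊4095784·157/10000⌋=64303; principal=232781-64303=168478; balance=4095784-168478=3927306
5. interest=⌊3927306·157/10000⌋=61658; principal=232781-61658=171123; balance=3927306-171123=3756183
6. interest=⌊3756183·157/10000⌋=58972; principal=232781-58972=173809; balance=3756183-173809=3582374
7. interest=⌊3582374·157/10000⌋=56243; principal=232781-56243=176538; balance=3582374-176538=3405836
8. interest=⌊3405836·157/10000⌋=53471; principal=232781-53471=179310; balance=3405836-179310=3226526
9. interest=⌊3226526·157/10000⌋=50656; principal=232781-50656=182125; balance=3226526-182125=3044401
10. interest=⌊3044401·157/10000⌋=47797; principal=232781-47797=184984; balance=3044401-184984=2859417
11. interest=⌊2859417·157/10000⌋=44892; principal=232781-44892=187889; balance=2859417-187889=2671528
12. interest=⌊2671528·157/10000⌋=41942; principal=232781-41942=190839; balance=2671528-190839=2480689
13. interest=⌊2480689·157/10000⌋=38946; principal=232781-38946=193835; balance=2480689-193835=2286854
14. interest=⌊2286854·157/10000⌋=35903; principal=232781-35903=196878; balance=2286854-196878=2089976
15. interest=⌊2089976·157/10000⌋=32812; principal=232781-32812=199969; balance=2089976-199969=1890007
16. interest=⌊1890007·157/10000⌋=29673; principal=232781-29673=203108; balance=1890007-203108=1686899
17. interest=⌊1686899·157/10000⌋=26484; principal=232781-26484=206297; balance=1686899-206297=1480602
18. interest=⌊1480602·157/10000⌋=23245; principal=232781-23245=209536; balance=1480602-209536=1271066
19. interest=⌊1271066·157/10000⌋=19955; principal=232781-19955=212826; balance=1271066-212826=1058240
20. interest=⌊1058240·157/10000⌋=16614; principal=232781-16614=216167; balance=1058240-216167=842073
21. interest=⌊842073·157/10000⌋=13220; principal=232781-13220=219561; balance=842073-219561=622512
22. interest=⌊622512·157/10000⌋=9773; principal=232781-9773=223008; balance=622512-223008=399504
23. interest=⌊399504·157/10000⌋=6272; principal=232781-6272=226509; balance=399504-226509=172995
24. interest=⌊172995·157/10000⌋=2716; principal=min(232781-2716,172995)=172995; balance=172995-172995=0

1 71996 160785 4424967
2 69471 163310 4261657
3 66908 165873 4095784
4 64303 168478 3927306
5 61658 171123 3756183
6 58972 173809 3582374
7 56243 176538 3405836
8 53471 179310 3226526
9 50656 182125 3044401
10 47797 184984 2859417
11 44892 187889 2671528
12 41942 190839 2480689
13 38946 193835 2286854
14 35903 196878 2089976
15 32812 199969 1890007
16 29673 203108 1686899
17 26484 206297 1480602
18 23245 209536 1271066
19 19955 212826 1058240
20 16614 216167 842073
21 13220 219561 622512
22 9773 223008 399504
23 6272 226509 172995
24 2716 172995 0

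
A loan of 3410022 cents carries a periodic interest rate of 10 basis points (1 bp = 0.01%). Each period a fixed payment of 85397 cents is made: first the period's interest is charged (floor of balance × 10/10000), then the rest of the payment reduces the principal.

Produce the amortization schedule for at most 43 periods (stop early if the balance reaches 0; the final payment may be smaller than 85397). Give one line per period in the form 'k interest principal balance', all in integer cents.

1 3410 81987 3328035
2 3328 82069 3245966
3 3245 82152 3163814
4 3163 82234 3081580
5 3081 82316 2999264
6 2999 82398 2916866
7 2916 82481 2834385
8 2834 82563 2751822
9 2751 82646 2669176
10 2669 82728 2586448
11 2586 82811 2503637
12 2503 82894 2420743
13 2420 82977 2337766
14 2337 83060 2254706
15 2254 83143 2171563
16 2171 83226 2088337
17 2088 83309 2005028
18 2005 83392 1921636
19 1921 83476 1838160
20 1838 83559 1754601
21 1754 83643 1670958
22 1670 83727 1587231
23 1587 83810 1503421
24 1503 83894 1419527
25 1419 83978 1335549
26 1335 84062 1251487
27 1251 84146 1167341
28 1167 84230 1083111
29 1083 84314 998797
30 998 84399 914398
31 914 84483 829915
32 829 84568 745347
33 745 84652 660695
34 660 84737 575958
35 575 84822 491136
36 491 84906 406230
37 406 84991 321239
38 321 85076 236163
39 236 85161 151002
40 151 85246 65756
41 65 65756 0

1. interest=⌊3410022·10/10000⌋=3410; principal=85397-3410=81987; balance=3410022-81987=3328035
2. interest=⌊3328035·10/10000⌋=3328; principal=85397-3328=82069; balance=3328035-82069=3245966
3. interest=⌊3245966·10/10000⌋=3245; principal=85397-3245=82152; balance=3245966-82152=3163814
4. interest=⌊3163814·10/10000⌋=3163; principal=85397-3163=82234; balance=3163814-82234=3081580
5. interest=⌊3081580·10/10000⌋=3081; principal=85397-3081=82316; balance=3081580-82316=2999264
6. interest=⌊2999264·10/10000⌋=2999; principal=85397-2999=82398; balance=2999264-82398=2916866
7. interest=⌊2916866·10/10000⌋=2916; principal=85397-2916=82481; balance=2916866-82481=2834385
8. interest=⌊2834385·10/10000⌋=2834; principal=85397-2834=82563; balance=2834385-82563=2751822
9. interest=⌊2751822·10/10000⌋=2751; principal=85397-2751=82646; balance=2751822-82646=2669176
10. interest=⌊2669176·10/10000⌋=2669; principal=85397-2669=82728; balance=2669176-82728=2586448
11. interest=⌊2586448·10/10000⌋=2586; principal=85397-2586=82811; balance=2586448-82811=2503637
12. interest=⌊2503637·10/10000⌋=2503; principal=85397-2503=82894; balance=2503637-82894=2420743
13. interest=⌊2420743·10/10000⌋=2420; principal=85397-2420=82977; balance=2420743-82977=2337766
14. interest=⌊2337766·10/10000⌋=2337; principal=85397-2337=83060; balance=2337766-83060=2254706
15. interest=⌊2254706·10/10000⌋=2254; principal=85397-2254=83143; balance=2254706-83143=2171563
16. interest=⌊2171563·10/10000⌋=2171; principal=85397-2171=83226; balance=2171563-83226=2088337
17. interest=⌊2088337·10/10000⌋=2088; principal=85397-2088=83309; balance=2088337-83309=2005028
18. interest=⌊2005028·10/10000⌋=2005; principal=85397-2005=83392; balance=2005028-83392=1921636
19. interest=⌊1921636·10/10000⌋=1921; principal=85397-1921=83476; balance=1921636-83476=1838160
20. interest=⌊1838160·10/10000⌋=1838; principal=85397-1838=83559; balance=1838160-83559=1754601
21. interest=⌊1754601·10/10000⌋=1754; principal=85397-1754=83643; balance=1754601-83643=1670958
22. interest=⌊1670958·10/10000⌋=1670; principal=85397-1670=83727; balance=1670958-83727=1587231
23. interest=⌊1587231·10/10000⌋=1587; principal=85397-1587=83810; balance=1587231-83810=1503421
24. interest=⌊1503421·10/10000⌋=1503; principal=85397-1503=83894; balance=1503421-83894=1419527
25. interest=⌊1419527·10/10000⌋=1419; principal=85397-1419=83978; balance=1419527-83978=1335549
26. interest=⌊1335549·10/10000⌋=1335; principal=85397-1335=84062; balance=1335549-84062=1251487
27. interest=⌊1251487·10/10000⌋=1251; principal=85397-1251=84146; balance=1251487-84146=1167341
28. interest=⌊1167341·10/10000⌋=1167; principal=85397-1167=84230; balance=1167341-84230=1083111
29. interest=⌊1083111·10/10000⌋=1083; principal=85397-1083=84314; balance=1083111-84314=998797
30. interest=⌊998797·10/10000⌋=998; principal=85397-998=84399; balance=998797-84399=914398
31. interest=⌊914398·10/10000⌋=914; principal=85397-914=84483; balance=914398-84483=829915
32. interest=⌊829915·10/10000⌋=829; principal=85397-829=84568; balance=829915-84568=745347
33. interest=⌊745347·10/10000⌋=745; principal=85397-745=84652; balance=745347-84652=660695
34. interest=⌊660695·10/10000⌋=660; principal=85397-660=84737; balance=660695-84737=575958
35. interest=⌊575958·10/10000⌋=575; principal=85397-575=84822; balance=575958-84822=491136
36. interest=⌊491136·10/10000⌋=491; principal=85397-491=84906; balance=491136-84906=406230
37. interest=⌊406230·10/10000⌋=406; principal=85397-406=84991; balance=406230-84991=321239
38. interest=⌊321239·10/10000⌋=321; principal=85397-321=85076; balance=321239-85076=236163
39. interest=⌊236163·10/10000⌋=236; principal=85397-236=85161; balance=236163-85161=151002
40. interest=⌊151002·10/10000⌋=151; principal=85397-151=85246; balance=151002-85246=65756
41. interest=⌊65756·10/10000⌋=65; principal=min(85397-65,65756)=65756; balance=65756-65756=0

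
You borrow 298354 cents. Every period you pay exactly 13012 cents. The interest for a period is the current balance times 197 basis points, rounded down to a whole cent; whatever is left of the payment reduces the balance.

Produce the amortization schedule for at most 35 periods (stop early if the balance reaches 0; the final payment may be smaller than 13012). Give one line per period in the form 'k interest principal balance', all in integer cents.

1 5877 7135 291219
2 5737 7275 283944
3 5593 7419 276525
4 5447 7565 268960
5 5298 7714 261246
6 5146 7866 253380
7 4991 8021 245359
8 4833 8179 237180
9 4672 8340 228840
10 4508 8504 220336
11 4340 8672 211664
12 4169 8843 202821
13 3995 9017 193804
14 3817 9195 184609
15 3636 9376 175233
16 3452 9560 165673
17 3263 9749 155924
18 3071 9941 145983
19 2875 10137 135846
20 2676 10336 125510
21 2472 10540 114970
22 2264 10748 104222
23 2053 10959 93263
24 1837 11175 82088
25 1617 11395 70693
26 1392 11620 59073
27 1163 11849 47224
28 930 12082 35142
29 692 12320 22822
30 449 12563 10259
31 202 10259 0

1. interest=⌊298354·197/10000⌋=5877; principal=13012-5877=7135; balance=298354-7135=291219
2. interest=⌊291219·197/10000⌋=5737; principal=13012-5737=7275; balance=291219-7275=283944
3. interest=⌊283944·197/10000⌋=5593; principal=13012-5593=7419; balance=283944-7419=276525
4. interest=⌊276525·197/10000⌋=5447; principal=13012-5447=7565; balance=276525-7565=268960
5. interest=⌊268960·197/10000⌋=5298; principal=13012-5298=7714; balance=268960-7714=261246
6. interest=⌊261246·197/10000⌋=5146; principal=13012-5146=7866; balance=261246-7866=253380
7. interest=⌊253380·197/10000⌋=4991; principal=13012-4991=8021; balance=253380-8021=245359
8. interest=⌊245359·197/10000⌋=4833; principal=13012-4833=8179; balance=245359-8179=237180
9. interest=⌊237180·197/10000⌋=4672; principal=13012-4672=8340; balance=237180-8340=228840
10. interest=⌊228840·197/10000⌋=4508; principal=13012-4508=8504; balance=228840-8504=220336
11. interest=⌊220336·197/10000⌋=4340; principal=13012-4340=8672; balance=220336-8672=211664
12. interest=⌊211664·197/10000⌋=4169; principal=13012-4169=8843; balance=211664-8843=202821
13. interest=⌊202821·197/10000⌋=3995; principal=13012-3995=9017; balance=202821-9017=193804
14. interest=⌊193804·197/10000⌋=3817; principal=13012-3817=9195; balance=193804-9195=184609
15. interest=⌊184609·197/10000⌋=3636; principal=13012-3636=9376; balance=184609-9376=175233
16. interest=⌊175233·197/10000⌋=3452; principal=13012-3452=9560; balance=175233-9560=165673
17. interest=⌊165673·197/10000⌋=3263; principal=13012-3263=9749; balance=165673-9749=155924
18. interest=⌊155924·197/10000⌋=3071; principal=13012-3071=9941; balance=155924-9941=145983
19. interest=⌊145983·197/10000⌋=2875; principal=13012-2875=10137; balance=145983-10137=135846
20. interest=⌊135846·197/10000⌋=2676; principal=13012-2676=10336; balance=135846-10336=125510
21. interest=⌊125510·197/10000⌋=2472; principal=13012-2472=10540; balance=125510-10540=114970
22. interest=⌊114970·197/10000⌋=2264; principal=13012-2264=10748; balance=114970-10748=104222
23. interest=⌊104222·197/10000⌋=2053; principal=13012-2053=10959; balance=104222-10959=93263
24. interest=⌊93263·197/10000⌋=1837; principal=13012-1837=11175; balance=93263-11175=82088
25. interest=⌊82088·197/10000⌋=1617; principal=13012-1617=11395; balance=82088-11395=70693
26. interest=⌊70693·197/10000⌋=1392; principal=13012-1392=11620; balance=70693-11620=59073
27. interest=⌊59073·197/10000⌋=1163; principal=13012-1163=11849; balance=59073-11849=47224
28. interest=⌊47224·197/10000⌋=930; principal=13012-930=12082; balance=47224-12082=35142
29. interest=⌊35142·197/10000⌋=692; principal=13012-692=12320; balance=35142-12320=22822
30. interest=⌊22822·197/10000⌋=449; principal=13012-449=12563; balance=22822-12563=10259
31. interest=⌊10259·197/10000⌋=202; principal=min(13012-202,10259)=10259; balance=10259-10259=0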